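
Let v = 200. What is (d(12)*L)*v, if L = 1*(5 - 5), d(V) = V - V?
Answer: 0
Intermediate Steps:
d(V) = 0
L = 0 (L = 1*0 = 0)
(d(12)*L)*v = (0*0)*200 = 0*200 = 0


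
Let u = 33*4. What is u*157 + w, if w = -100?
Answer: 20624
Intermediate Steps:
u = 132
u*157 + w = 132*157 - 100 = 20724 - 100 = 20624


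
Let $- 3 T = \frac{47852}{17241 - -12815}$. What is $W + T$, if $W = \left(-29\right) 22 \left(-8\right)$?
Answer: $\frac{115042405}{22542} \approx 5103.5$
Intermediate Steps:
$T = - \frac{11963}{22542}$ ($T = - \frac{47852 \frac{1}{17241 - -12815}}{3} = - \frac{47852 \frac{1}{17241 + 12815}}{3} = - \frac{47852 \cdot \frac{1}{30056}}{3} = \left(- \frac{1}{3}\right) \frac{11963}{7514} = - \frac{11963}{22542} \approx -0.5307$)
$W = 5104$ ($W = \left(-638\right) \left(-8\right) = 5104$)
$W + T = 5104 - \frac{11963}{22542} = \frac{115042405}{22542}$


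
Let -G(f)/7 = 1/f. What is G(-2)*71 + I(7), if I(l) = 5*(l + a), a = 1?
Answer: 577/2 ≈ 288.50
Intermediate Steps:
G(f) = -7/f
I(l) = 5 + 5*l (I(l) = 5*(l + 1) = 5*(1 + l) = 5 + 5*l)
G(-2)*71 + I(7) = -7/(-2)*71 + (5 + 5*7) = -7*(-1/2)*71 + (5 + 35) = (7/2)*71 + 40 = 497/2 + 40 = 577/2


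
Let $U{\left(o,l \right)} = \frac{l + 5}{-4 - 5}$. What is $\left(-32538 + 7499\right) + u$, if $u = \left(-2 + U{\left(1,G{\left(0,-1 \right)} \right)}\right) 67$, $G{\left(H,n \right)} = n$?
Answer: $- \frac{226825}{9} \approx -25203.0$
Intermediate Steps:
$U{\left(o,l \right)} = - \frac{5}{9} - \frac{l}{9}$ ($U{\left(o,l \right)} = \frac{5 + l}{-9} = \left(5 + l\right) \left(- \frac{1}{9}\right) = - \frac{5}{9} - \frac{l}{9}$)
$u = - \frac{1474}{9}$ ($u = \left(-2 - \frac{4}{9}\right) 67 = \left(- \frac{22}{9}\right) 67 = - \frac{1474}{9} \approx -163.78$)
$\left(-32538 + 7499\right) + u = \left(-32538 + 7499\right) - \frac{1474}{9} = -25039 - \frac{1474}{9} = - \frac{226825}{9}$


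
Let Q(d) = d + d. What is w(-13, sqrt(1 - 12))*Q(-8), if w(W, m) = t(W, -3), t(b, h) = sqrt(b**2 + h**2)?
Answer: -16*sqrt(178) ≈ -213.47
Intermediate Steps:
Q(d) = 2*d
w(W, m) = sqrt(9 + W**2) (w(W, m) = sqrt(W**2 + (-3)**2) = sqrt(W**2 + 9) = sqrt(9 + W**2))
w(-13, sqrt(1 - 12))*Q(-8) = sqrt(9 + (-13)**2)*(2*(-8)) = sqrt(9 + 169)*(-16) = sqrt(178)*(-16) = -16*sqrt(178)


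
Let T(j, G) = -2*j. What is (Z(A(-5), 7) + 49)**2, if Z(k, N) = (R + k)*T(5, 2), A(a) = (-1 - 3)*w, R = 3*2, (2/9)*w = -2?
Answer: 137641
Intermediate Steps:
w = -9 (w = (9/2)*(-2) = -9)
R = 6
A(a) = 36 (A(a) = (-1 - 3)*(-9) = -4*(-9) = 36)
Z(k, N) = -60 - 10*k (Z(k, N) = (6 + k)*(-2*5) = (6 + k)*(-10) = -60 - 10*k)
(Z(A(-5), 7) + 49)**2 = ((-60 - 10*36) + 49)**2 = ((-60 - 360) + 49)**2 = (-420 + 49)**2 = (-371)**2 = 137641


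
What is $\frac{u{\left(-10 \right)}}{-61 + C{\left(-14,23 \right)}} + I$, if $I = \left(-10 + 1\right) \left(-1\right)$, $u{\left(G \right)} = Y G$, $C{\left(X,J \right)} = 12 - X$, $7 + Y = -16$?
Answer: $\frac{17}{7} \approx 2.4286$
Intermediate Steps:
$Y = -23$ ($Y = -7 - 16 = -23$)
$u{\left(G \right)} = - 23 G$
$I = 9$ ($I = \left(-9\right) \left(-1\right) = 9$)
$\frac{u{\left(-10 \right)}}{-61 + C{\left(-14,23 \right)}} + I = \frac{\left(-23\right) \left(-10\right)}{-61 + \left(12 - -14\right)} + 9 = \frac{230}{-61 + \left(12 + 14\right)} + 9 = \frac{230}{-61 + 26} + 9 = \frac{230}{-35} + 9 = 230 \left(- \frac{1}{35}\right) + 9 = - \frac{46}{7} + 9 = \frac{17}{7}$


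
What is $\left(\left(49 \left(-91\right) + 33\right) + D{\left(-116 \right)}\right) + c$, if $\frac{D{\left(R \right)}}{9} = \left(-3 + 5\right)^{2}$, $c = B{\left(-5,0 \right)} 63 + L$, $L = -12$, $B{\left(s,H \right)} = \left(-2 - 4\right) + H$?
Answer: $-4780$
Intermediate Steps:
$B{\left(s,H \right)} = -6 + H$
$c = -390$ ($c = \left(-6 + 0\right) 63 - 12 = \left(-6\right) 63 - 12 = -378 - 12 = -390$)
$D{\left(R \right)} = 36$ ($D{\left(R \right)} = 9 \left(-3 + 5\right)^{2} = 9 \cdot 2^{2} = 9 \cdot 4 = 36$)
$\left(\left(49 \left(-91\right) + 33\right) + D{\left(-116 \right)}\right) + c = \left(\left(49 \left(-91\right) + 33\right) + 36\right) - 390 = \left(\left(-4459 + 33\right) + 36\right) - 390 = \left(-4426 + 36\right) - 390 = -4390 - 390 = -4780$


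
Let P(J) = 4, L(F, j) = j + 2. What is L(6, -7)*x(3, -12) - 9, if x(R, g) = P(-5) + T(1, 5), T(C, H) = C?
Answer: -34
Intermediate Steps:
L(F, j) = 2 + j
x(R, g) = 5 (x(R, g) = 4 + 1 = 5)
L(6, -7)*x(3, -12) - 9 = (2 - 7)*5 - 9 = -5*5 - 9 = -25 - 9 = -34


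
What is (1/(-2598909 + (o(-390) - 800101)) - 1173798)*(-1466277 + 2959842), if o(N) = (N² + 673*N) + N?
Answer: -1230626169522984693/701954 ≈ -1.7531e+12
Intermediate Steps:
o(N) = N² + 674*N
(1/(-2598909 + (o(-390) - 800101)) - 1173798)*(-1466277 + 2959842) = (1/(-2598909 + (-390*(674 - 390) - 800101)) - 1173798)*(-1466277 + 2959842) = (1/(-2598909 + (-390*284 - 800101)) - 1173798)*1493565 = (1/(-2598909 + (-110760 - 800101)) - 1173798)*1493565 = (1/(-2598909 - 910861) - 1173798)*1493565 = (1/(-3509770) - 1173798)*1493565 = (-1/3509770 - 1173798)*1493565 = -4119761006461/3509770*1493565 = -1230626169522984693/701954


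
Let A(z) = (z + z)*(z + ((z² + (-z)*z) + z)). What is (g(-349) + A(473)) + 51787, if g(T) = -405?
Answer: 946298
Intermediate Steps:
A(z) = 4*z² (A(z) = (2*z)*(z + ((z² - z²) + z)) = (2*z)*(z + (0 + z)) = (2*z)*(z + z) = (2*z)*(2*z) = 4*z²)
(g(-349) + A(473)) + 51787 = (-405 + 4*473²) + 51787 = (-405 + 4*223729) + 51787 = (-405 + 894916) + 51787 = 894511 + 51787 = 946298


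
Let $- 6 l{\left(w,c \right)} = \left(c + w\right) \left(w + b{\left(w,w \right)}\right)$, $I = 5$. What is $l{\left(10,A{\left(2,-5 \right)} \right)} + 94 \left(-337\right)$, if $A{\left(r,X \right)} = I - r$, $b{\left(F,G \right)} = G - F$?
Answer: $- \frac{95099}{3} \approx -31700.0$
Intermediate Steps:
$A{\left(r,X \right)} = 5 - r$
$l{\left(w,c \right)} = - \frac{w \left(c + w\right)}{6}$ ($l{\left(w,c \right)} = - \frac{\left(c + w\right) \left(w + \left(w - w\right)\right)}{6} = - \frac{\left(c + w\right) \left(w + 0\right)}{6} = - \frac{\left(c + w\right) w}{6} = - \frac{w \left(c + w\right)}{6}$)
$l{\left(10,A{\left(2,-5 \right)} \right)} + 94 \left(-337\right) = \frac{1}{6} \cdot 10 \left(- (5 - 2) - 10\right) + 94 \left(-337\right) = \frac{1}{6} \cdot 10 \left(- (5 - 2) - 10\right) - 31678 = \frac{1}{6} \cdot 10 \left(\left(-1\right) 3 - 10\right) - 31678 = \frac{1}{6} \cdot 10 \left(-3 - 10\right) - 31678 = \frac{1}{6} \cdot 10 \left(-13\right) - 31678 = - \frac{65}{3} - 31678 = - \frac{95099}{3}$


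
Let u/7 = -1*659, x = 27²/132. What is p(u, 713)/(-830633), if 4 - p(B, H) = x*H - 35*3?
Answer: 168463/36547852 ≈ 0.0046094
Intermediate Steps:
x = 243/44 (x = 729*(1/132) = 243/44 ≈ 5.5227)
u = -4613 (u = 7*(-1*659) = 7*(-659) = -4613)
p(B, H) = 109 - 243*H/44 (p(B, H) = 4 - (243*H/44 - 35*3) = 4 - (243*H/44 - 105) = 4 - (-105 + 243*H/44) = 4 + (105 - 243*H/44) = 109 - 243*H/44)
p(u, 713)/(-830633) = (109 - 243/44*713)/(-830633) = (109 - 173259/44)*(-1/830633) = -168463/44*(-1/830633) = 168463/36547852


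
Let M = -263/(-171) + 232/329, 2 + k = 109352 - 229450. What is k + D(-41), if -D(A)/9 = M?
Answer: -750871299/6251 ≈ -1.2012e+5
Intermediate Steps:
k = -120100 (k = -2 + (109352 - 229450) = -2 - 120098 = -120100)
M = 126199/56259 (M = -263*(-1/171) + 232*(1/329) = 263/171 + 232/329 = 126199/56259 ≈ 2.2432)
D(A) = -126199/6251 (D(A) = -9*126199/56259 = -126199/6251)
k + D(-41) = -120100 - 126199/6251 = -750871299/6251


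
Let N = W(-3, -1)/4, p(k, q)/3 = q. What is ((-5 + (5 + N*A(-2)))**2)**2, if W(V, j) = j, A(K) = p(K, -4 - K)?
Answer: 81/16 ≈ 5.0625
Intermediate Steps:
p(k, q) = 3*q
A(K) = -12 - 3*K (A(K) = 3*(-4 - K) = -12 - 3*K)
N = -1/4 ≈ -0.25000
((-5 + (5 + N*A(-2)))**2)**2 = ((-5 + (5 - (-12 - 3*(-2))/4))**2)**2 = ((-5 + (5 - (-12 + 6)/4))**2)**2 = ((-5 + (5 - 1/4*(-6)))**2)**2 = ((-5 + (5 + 3/2))**2)**2 = ((-5 + 13/2)**2)**2 = ((3/2)**2)**2 = (9/4)**2 = 81/16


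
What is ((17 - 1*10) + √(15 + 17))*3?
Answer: 21 + 12*√2 ≈ 37.971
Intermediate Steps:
((17 - 1*10) + √(15 + 17))*3 = ((17 - 10) + √32)*3 = (7 + 4*√2)*3 = 21 + 12*√2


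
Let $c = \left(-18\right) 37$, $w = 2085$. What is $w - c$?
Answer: $2751$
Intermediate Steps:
$c = -666$
$w - c = 2085 - -666 = 2085 + 666 = 2751$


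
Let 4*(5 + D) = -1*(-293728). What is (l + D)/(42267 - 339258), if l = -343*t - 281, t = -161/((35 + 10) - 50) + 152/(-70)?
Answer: -314231/1484955 ≈ -0.21161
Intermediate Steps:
t = 1051/35 (t = -161/(45 - 50) + 152*(-1/70) = -161/(-5) - 76/35 = -161*(-1/5) - 76/35 = 161/5 - 76/35 = 1051/35 ≈ 30.029)
l = -52904/5 (l = -343*1051/35 - 281 = -51499/5 - 281 = -52904/5 ≈ -10581.)
D = 73427 (D = -5 + (-1*(-293728))/4 = -5 + (1/4)*293728 = -5 + 73432 = 73427)
(l + D)/(42267 - 339258) = (-52904/5 + 73427)/(42267 - 339258) = (314231/5)/(-296991) = (314231/5)*(-1/296991) = -314231/1484955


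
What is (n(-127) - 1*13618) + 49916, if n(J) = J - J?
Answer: 36298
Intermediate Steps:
n(J) = 0
(n(-127) - 1*13618) + 49916 = (0 - 1*13618) + 49916 = (0 - 13618) + 49916 = -13618 + 49916 = 36298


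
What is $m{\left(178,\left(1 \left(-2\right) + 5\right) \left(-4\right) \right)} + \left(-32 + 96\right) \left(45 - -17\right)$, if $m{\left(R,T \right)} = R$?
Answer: $4146$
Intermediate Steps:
$m{\left(178,\left(1 \left(-2\right) + 5\right) \left(-4\right) \right)} + \left(-32 + 96\right) \left(45 - -17\right) = 178 + \left(-32 + 96\right) \left(45 - -17\right) = 178 + 64 \left(45 + 17\right) = 178 + 64 \cdot 62 = 178 + 3968 = 4146$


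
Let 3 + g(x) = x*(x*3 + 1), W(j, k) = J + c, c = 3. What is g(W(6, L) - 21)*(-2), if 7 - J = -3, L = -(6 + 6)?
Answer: -362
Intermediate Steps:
L = -12 (L = -1*12 = -12)
J = 10 (J = 7 - 1*(-3) = 7 + 3 = 10)
W(j, k) = 13 (W(j, k) = 10 + 3 = 13)
g(x) = -3 + x*(1 + 3*x) (g(x) = -3 + x*(x*3 + 1) = -3 + x*(3*x + 1) = -3 + x*(1 + 3*x))
g(W(6, L) - 21)*(-2) = (-3 + (13 - 21) + 3*(13 - 21)**2)*(-2) = (-3 - 8 + 3*(-8)**2)*(-2) = (-3 - 8 + 3*64)*(-2) = (-3 - 8 + 192)*(-2) = 181*(-2) = -362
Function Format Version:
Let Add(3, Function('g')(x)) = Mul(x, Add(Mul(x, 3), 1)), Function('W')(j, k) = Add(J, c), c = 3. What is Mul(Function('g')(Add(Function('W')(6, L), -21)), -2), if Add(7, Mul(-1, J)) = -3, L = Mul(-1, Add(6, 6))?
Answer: -362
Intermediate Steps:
L = -12 (L = Mul(-1, 12) = -12)
J = 10 (J = Add(7, Mul(-1, -3)) = Add(7, 3) = 10)
Function('W')(j, k) = 13 (Function('W')(j, k) = Add(10, 3) = 13)
Function('g')(x) = Add(-3, Mul(x, Add(1, Mul(3, x)))) (Function('g')(x) = Add(-3, Mul(x, Add(Mul(x, 3), 1))) = Add(-3, Mul(x, Add(Mul(3, x), 1))) = Add(-3, Mul(x, Add(1, Mul(3, x)))))
Mul(Function('g')(Add(Function('W')(6, L), -21)), -2) = Mul(Add(-3, Add(13, -21), Mul(3, Pow(Add(13, -21), 2))), -2) = Mul(Add(-3, -8, Mul(3, Pow(-8, 2))), -2) = Mul(Add(-3, -8, Mul(3, 64)), -2) = Mul(Add(-3, -8, 192), -2) = Mul(181, -2) = -362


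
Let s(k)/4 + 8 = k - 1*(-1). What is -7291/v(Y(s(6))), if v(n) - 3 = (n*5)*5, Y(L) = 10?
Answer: -317/11 ≈ -28.818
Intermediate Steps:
s(k) = -28 + 4*k (s(k) = -32 + 4*(k - 1*(-1)) = -32 + 4*(k + 1) = -32 + 4*(1 + k) = -32 + (4 + 4*k) = -28 + 4*k)
v(n) = 3 + 25*n (v(n) = 3 + (n*5)*5 = 3 + (5*n)*5 = 3 + 25*n)
-7291/v(Y(s(6))) = -7291/(3 + 25*10) = -7291/(3 + 250) = -7291/253 = -7291*1/253 = -317/11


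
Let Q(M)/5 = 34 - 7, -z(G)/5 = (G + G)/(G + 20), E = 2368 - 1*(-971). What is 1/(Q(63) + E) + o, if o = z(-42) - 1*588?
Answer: -23199361/38214 ≈ -607.09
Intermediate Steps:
E = 3339 (E = 2368 + 971 = 3339)
z(G) = -10*G/(20 + G) (z(G) = -5*(G + G)/(G + 20) = -5*2*G/(20 + G) = -10*G/(20 + G))
Q(M) = 135 (Q(M) = 5*(34 - 7) = 5*27 = 135)
o = -6678/11 (o = -10*(-42)/(20 - 42) - 1*588 = -10*(-42)/(-22) - 588 = -10*(-42)*(-1/22) - 588 = -210/11 - 588 = -6678/11 ≈ -607.09)
1/(Q(63) + E) + o = 1/(135 + 3339) - 6678/11 = 1/3474 - 6678/11 = -23199361/38214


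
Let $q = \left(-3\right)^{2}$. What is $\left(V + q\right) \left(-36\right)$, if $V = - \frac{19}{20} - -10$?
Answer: $- \frac{3249}{5} \approx -649.8$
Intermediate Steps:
$q = 9$
$V = \frac{181}{20}$ ($V = \left(-19\right) \frac{1}{20} + 10 = - \frac{19}{20} + 10 = \frac{181}{20} \approx 9.05$)
$\left(V + q\right) \left(-36\right) = \left(\frac{181}{20} + 9\right) \left(-36\right) = \frac{361}{20} \left(-36\right) = - \frac{3249}{5}$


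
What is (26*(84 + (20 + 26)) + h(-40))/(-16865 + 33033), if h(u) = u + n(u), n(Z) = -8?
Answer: 833/4042 ≈ 0.20609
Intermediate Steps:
h(u) = -8 + u (h(u) = u - 8 = -8 + u)
(26*(84 + (20 + 26)) + h(-40))/(-16865 + 33033) = (26*(84 + (20 + 26)) + (-8 - 40))/(-16865 + 33033) = (26*(84 + 46) - 48)/16168 = (26*130 - 48)*(1/16168) = (3380 - 48)*(1/16168) = 3332*(1/16168) = 833/4042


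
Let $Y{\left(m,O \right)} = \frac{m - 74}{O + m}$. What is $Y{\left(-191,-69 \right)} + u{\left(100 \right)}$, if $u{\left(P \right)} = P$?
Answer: $\frac{5253}{52} \approx 101.02$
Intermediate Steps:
$Y{\left(m,O \right)} = \frac{-74 + m}{O + m}$
$Y{\left(-191,-69 \right)} + u{\left(100 \right)} = \frac{-74 - 191}{-69 - 191} + 100 = \frac{1}{-260} \left(-265\right) + 100 = \left(- \frac{1}{260}\right) \left(-265\right) + 100 = \frac{53}{52} + 100 = \frac{5253}{52}$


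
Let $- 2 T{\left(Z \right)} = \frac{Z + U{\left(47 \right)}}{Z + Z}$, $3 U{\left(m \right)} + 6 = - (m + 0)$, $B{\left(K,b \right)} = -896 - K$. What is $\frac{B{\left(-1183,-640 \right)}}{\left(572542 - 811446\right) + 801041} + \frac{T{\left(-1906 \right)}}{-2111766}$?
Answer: $\frac{4621811207617}{9050464153253808} \approx 0.00051067$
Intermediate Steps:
$U{\left(m \right)} = -2 - \frac{m}{3}$ ($U{\left(m \right)} = -2 + \frac{\left(-1\right) \left(m + 0\right)}{3} = -2 + \frac{\left(-1\right) m}{3} = -2 - \frac{m}{3}$)
$T{\left(Z \right)} = - \frac{- \frac{53}{3} + Z}{4 Z}$ ($T{\left(Z \right)} = - \frac{\left(Z - \frac{53}{3}\right) \frac{1}{Z + Z}}{2} = - \frac{\left(Z - \frac{53}{3}\right) \frac{1}{2 Z}}{2} = - \frac{\left(- \frac{53}{3} + Z\right) \frac{1}{2 Z}}{2} = - \frac{\frac{1}{2} \frac{1}{Z} \left(- \frac{53}{3} + Z\right)}{2} = - \frac{- \frac{53}{3} + Z}{4 Z}$)
$\frac{B{\left(-1183,-640 \right)}}{\left(572542 - 811446\right) + 801041} + \frac{T{\left(-1906 \right)}}{-2111766} = \frac{-896 - -1183}{\left(572542 - 811446\right) + 801041} + \frac{\frac{1}{12} \frac{1}{-1906} \left(53 - -5718\right)}{-2111766} = \frac{-896 + 1183}{-238904 + 801041} + \frac{1}{12} \left(- \frac{1}{1906}\right) \left(53 + 5718\right) \left(- \frac{1}{2111766}\right) = \frac{287}{562137} + \frac{1}{12} \left(- \frac{1}{1906}\right) 5771 \left(- \frac{1}{2111766}\right) = 287 \cdot \frac{1}{562137} - - \frac{5771}{48300311952} = \frac{287}{562137} + \frac{5771}{48300311952} = \frac{4621811207617}{9050464153253808}$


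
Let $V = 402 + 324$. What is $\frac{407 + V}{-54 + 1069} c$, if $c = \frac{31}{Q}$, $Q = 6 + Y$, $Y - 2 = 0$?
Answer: $\frac{35123}{8120} \approx 4.3255$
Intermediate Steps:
$Y = 2$ ($Y = 2 + 0 = 2$)
$Q = 8$ ($Q = 6 + 2 = 8$)
$c = \frac{31}{8} \approx 3.875$
$V = 726$
$\frac{407 + V}{-54 + 1069} c = \frac{407 + 726}{-54 + 1069} \cdot \frac{31}{8} = \frac{1133}{1015} \cdot \frac{31}{8} = \frac{35123}{8120}$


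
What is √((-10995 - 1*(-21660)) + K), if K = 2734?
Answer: √13399 ≈ 115.75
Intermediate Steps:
√((-10995 - 1*(-21660)) + K) = √((-10995 - 1*(-21660)) + 2734) = √((-10995 + 21660) + 2734) = √(10665 + 2734) = √13399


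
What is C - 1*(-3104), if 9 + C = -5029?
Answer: -1934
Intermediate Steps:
C = -5038 (C = -9 - 5029 = -5038)
C - 1*(-3104) = -5038 - 1*(-3104) = -5038 + 3104 = -1934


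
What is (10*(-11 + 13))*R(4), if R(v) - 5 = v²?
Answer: 420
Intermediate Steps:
R(v) = 5 + v²
(10*(-11 + 13))*R(4) = (10*(-11 + 13))*(5 + 4²) = (10*2)*(5 + 16) = 20*21 = 420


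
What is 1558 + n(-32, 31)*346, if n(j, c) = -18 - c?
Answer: -15396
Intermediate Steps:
1558 + n(-32, 31)*346 = 1558 + (-18 - 1*31)*346 = 1558 + (-18 - 31)*346 = 1558 - 49*346 = 1558 - 16954 = -15396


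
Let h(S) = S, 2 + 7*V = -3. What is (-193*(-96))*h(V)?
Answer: -92640/7 ≈ -13234.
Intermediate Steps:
V = -5/7 (V = -2/7 + (⅐)*(-3) = -2/7 - 3/7 = -5/7 ≈ -0.71429)
(-193*(-96))*h(V) = -193*(-96)*(-5/7) = 18528*(-5/7) = -92640/7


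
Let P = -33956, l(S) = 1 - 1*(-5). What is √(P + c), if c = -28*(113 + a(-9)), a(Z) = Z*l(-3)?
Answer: 2*I*√8902 ≈ 188.7*I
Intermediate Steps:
l(S) = 6 (l(S) = 1 + 5 = 6)
a(Z) = 6*Z (a(Z) = Z*6 = 6*Z)
c = -1652 (c = -28*(113 + 6*(-9)) = -28*(113 - 54) = -28*59 = -1652)
√(P + c) = √(-33956 - 1652) = √(-35608) = 2*I*√8902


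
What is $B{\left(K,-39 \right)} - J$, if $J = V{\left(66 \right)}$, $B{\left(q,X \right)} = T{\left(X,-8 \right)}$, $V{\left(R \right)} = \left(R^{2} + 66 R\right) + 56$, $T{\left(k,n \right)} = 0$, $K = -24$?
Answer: $-8768$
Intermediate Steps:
$V{\left(R \right)} = 56 + R^{2} + 66 R$
$B{\left(q,X \right)} = 0$
$J = 8768$ ($J = 56 + 66^{2} + 66 \cdot 66 = 56 + 4356 + 4356 = 8768$)
$B{\left(K,-39 \right)} - J = 0 - 8768 = -8768$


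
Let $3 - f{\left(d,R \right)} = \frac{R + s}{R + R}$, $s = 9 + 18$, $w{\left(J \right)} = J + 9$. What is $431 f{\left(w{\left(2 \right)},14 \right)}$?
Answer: $\frac{18533}{28} \approx 661.89$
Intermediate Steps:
$w{\left(J \right)} = 9 + J$
$s = 27$
$f{\left(d,R \right)} = 3 - \frac{27 + R}{2 R}$ ($f{\left(d,R \right)} = 3 - \frac{R + 27}{R + R} = 3 - \frac{27 + R}{2 R}$)
$431 f{\left(w{\left(2 \right)},14 \right)} = 431 \frac{-27 + 5 \cdot 14}{2 \cdot 14} = 431 \cdot \frac{1}{2} \cdot \frac{1}{14} \left(-27 + 70\right) = 431 \cdot \frac{1}{2} \cdot \frac{1}{14} \cdot 43 = 431 \cdot \frac{43}{28} = \frac{18533}{28}$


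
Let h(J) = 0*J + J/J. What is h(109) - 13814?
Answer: -13813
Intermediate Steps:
h(J) = 1 (h(J) = 0 + 1 = 1)
h(109) - 13814 = 1 - 13814 = -13813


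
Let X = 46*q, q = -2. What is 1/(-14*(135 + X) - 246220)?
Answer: -1/246822 ≈ -4.0515e-6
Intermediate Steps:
X = -92 (X = 46*(-2) = -92)
1/(-14*(135 + X) - 246220) = 1/(-14*(135 - 92) - 246220) = 1/(-14*43 - 246220) = 1/(-602 - 246220) = 1/(-246822) = -1/246822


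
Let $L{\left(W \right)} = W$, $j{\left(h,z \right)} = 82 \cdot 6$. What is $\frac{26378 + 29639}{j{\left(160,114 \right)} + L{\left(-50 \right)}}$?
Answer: $\frac{4309}{34} \approx 126.74$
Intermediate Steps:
$j{\left(h,z \right)} = 492$
$\frac{26378 + 29639}{j{\left(160,114 \right)} + L{\left(-50 \right)}} = \frac{26378 + 29639}{492 - 50} = \frac{56017}{442} = 56017 \cdot \frac{1}{442} = \frac{4309}{34}$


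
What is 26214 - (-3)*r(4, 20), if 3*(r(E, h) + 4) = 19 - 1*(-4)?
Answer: 26225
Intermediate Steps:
r(E, h) = 11/3 (r(E, h) = -4 + (19 - 1*(-4))/3 = -4 + (19 + 4)/3 = -4 + (⅓)*23 = -4 + 23/3 = 11/3)
26214 - (-3)*r(4, 20) = 26214 - (-3)*11/3 = 26214 - 1*(-11) = 26214 + 11 = 26225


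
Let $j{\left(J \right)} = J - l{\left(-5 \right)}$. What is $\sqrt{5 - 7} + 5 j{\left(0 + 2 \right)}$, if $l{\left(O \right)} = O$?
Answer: $35 + i \sqrt{2} \approx 35.0 + 1.4142 i$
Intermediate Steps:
$j{\left(J \right)} = 5 + J$ ($j{\left(J \right)} = J - -5 = J + 5 = 5 + J$)
$\sqrt{5 - 7} + 5 j{\left(0 + 2 \right)} = \sqrt{5 - 7} + 5 \left(5 + \left(0 + 2\right)\right) = \sqrt{-2} + 5 \left(5 + 2\right) = i \sqrt{2} + 5 \cdot 7 = i \sqrt{2} + 35 = 35 + i \sqrt{2}$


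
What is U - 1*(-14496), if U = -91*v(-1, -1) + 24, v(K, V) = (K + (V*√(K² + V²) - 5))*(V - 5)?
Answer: 11244 - 546*√2 ≈ 10472.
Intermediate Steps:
v(K, V) = (-5 + V)*(-5 + K + V*√(K² + V²)) (v(K, V) = (K + (-5 + V*√(K² + V²)))*(-5 + V) = (-5 + K + V*√(K² + V²))*(-5 + V) = (-5 + V)*(-5 + K + V*√(K² + V²)))
U = -3252 - 546*√2 (U = -91*(25 - 5*(-1) - 5*(-1) - 1*(-1) + (-1)²*√((-1)² + (-1)²) - 5*(-1)*√((-1)² + (-1)²)) + 24 = -91*(25 + 5 + 5 + 1 + 1*√(1 + 1) - 5*(-1)*√(1 + 1)) + 24 = -91*(25 + 5 + 5 + 1 + 1*√2 - 5*(-1)*√2) + 24 = -91*(25 + 5 + 5 + 1 + √2 + 5*√2) + 24 = -91*(36 + 6*√2) + 24 = (-3276 - 546*√2) + 24 = -3252 - 546*√2 ≈ -4024.2)
U - 1*(-14496) = (-3252 - 546*√2) - 1*(-14496) = (-3252 - 546*√2) + 14496 = 11244 - 546*√2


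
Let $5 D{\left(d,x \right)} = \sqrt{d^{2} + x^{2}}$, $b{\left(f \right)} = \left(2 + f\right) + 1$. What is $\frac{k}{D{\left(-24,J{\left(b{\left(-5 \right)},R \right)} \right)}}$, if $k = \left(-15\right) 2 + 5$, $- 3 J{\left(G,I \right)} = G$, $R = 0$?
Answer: $- \frac{375 \sqrt{1297}}{2594} \approx -5.2063$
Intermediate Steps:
$b{\left(f \right)} = 3 + f$
$J{\left(G,I \right)} = - \frac{G}{3}$
$k = -25$ ($k = -30 + 5 = -25$)
$D{\left(d,x \right)} = \frac{\sqrt{d^{2} + x^{2}}}{5}$
$\frac{k}{D{\left(-24,J{\left(b{\left(-5 \right)},R \right)} \right)}} = - \frac{25}{\frac{1}{5} \sqrt{\left(-24\right)^{2} + \left(- \frac{3 - 5}{3}\right)^{2}}} = - \frac{25}{\frac{1}{5} \sqrt{576 + \left(\left(- \frac{1}{3}\right) \left(-2\right)\right)^{2}}} = - \frac{25}{\frac{1}{5} \sqrt{576 + \left(\frac{2}{3}\right)^{2}}} = - \frac{25}{\frac{1}{5} \sqrt{576 + \frac{4}{9}}} = - \frac{25}{\frac{1}{5} \sqrt{\frac{5188}{9}}} = - \frac{25}{\frac{1}{5} \frac{2 \sqrt{1297}}{3}} = - \frac{25}{\frac{2}{15} \sqrt{1297}} = - 25 \frac{15 \sqrt{1297}}{2594} = - \frac{375 \sqrt{1297}}{2594}$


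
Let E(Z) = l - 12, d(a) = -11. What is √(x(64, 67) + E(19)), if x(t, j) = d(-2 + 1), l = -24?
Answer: I*√47 ≈ 6.8557*I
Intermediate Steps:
x(t, j) = -11
E(Z) = -36 (E(Z) = -24 - 12 = -36)
√(x(64, 67) + E(19)) = √(-11 - 36) = √(-47) = I*√47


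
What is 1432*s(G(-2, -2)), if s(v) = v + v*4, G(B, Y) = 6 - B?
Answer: 57280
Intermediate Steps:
s(v) = 5*v (s(v) = v + 4*v = 5*v)
1432*s(G(-2, -2)) = 1432*(5*(6 - 1*(-2))) = 1432*(5*(6 + 2)) = 1432*(5*8) = 1432*40 = 57280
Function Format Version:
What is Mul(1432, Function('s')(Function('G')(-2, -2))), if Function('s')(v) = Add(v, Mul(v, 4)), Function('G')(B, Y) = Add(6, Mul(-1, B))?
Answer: 57280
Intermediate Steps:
Function('s')(v) = Mul(5, v) (Function('s')(v) = Add(v, Mul(4, v)) = Mul(5, v))
Mul(1432, Function('s')(Function('G')(-2, -2))) = Mul(1432, Mul(5, Add(6, Mul(-1, -2)))) = Mul(1432, Mul(5, Add(6, 2))) = Mul(1432, Mul(5, 8)) = Mul(1432, 40) = 57280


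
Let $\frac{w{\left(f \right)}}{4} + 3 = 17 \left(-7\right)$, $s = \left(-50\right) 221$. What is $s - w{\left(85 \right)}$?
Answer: $-10562$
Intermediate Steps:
$s = -11050$
$w{\left(f \right)} = -488$ ($w{\left(f \right)} = -12 + 4 \cdot 17 \left(-7\right) = -12 + 4 \left(-119\right) = -12 - 476 = -488$)
$s - w{\left(85 \right)} = -11050 - -488 = -11050 + 488 = -10562$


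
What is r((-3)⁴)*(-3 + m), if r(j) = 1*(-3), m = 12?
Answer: -27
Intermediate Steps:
r(j) = -3
r((-3)⁴)*(-3 + m) = -3*(-3 + 12) = -3*9 = -27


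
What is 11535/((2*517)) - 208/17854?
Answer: 102865409/9230518 ≈ 11.144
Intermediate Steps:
11535/((2*517)) - 208/17854 = 11535/1034 - 208*1/17854 = 11535*(1/1034) - 104/8927 = 11535/1034 - 104/8927 = 102865409/9230518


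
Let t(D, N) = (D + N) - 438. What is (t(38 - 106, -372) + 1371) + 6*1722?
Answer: 10825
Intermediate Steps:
t(D, N) = -438 + D + N
(t(38 - 106, -372) + 1371) + 6*1722 = ((-438 + (38 - 106) - 372) + 1371) + 6*1722 = ((-438 - 68 - 372) + 1371) + 10332 = (-878 + 1371) + 10332 = 493 + 10332 = 10825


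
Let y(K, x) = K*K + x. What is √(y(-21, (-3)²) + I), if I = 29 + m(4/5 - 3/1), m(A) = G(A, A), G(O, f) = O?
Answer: 4*√745/5 ≈ 21.836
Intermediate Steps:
m(A) = A
y(K, x) = x + K² (y(K, x) = K² + x = x + K²)
I = 134/5 (I = 29 + (4/5 - 3/1) = 29 + (4*(⅕) - 3*1) = 29 + (⅘ - 3) = 29 - 11/5 = 134/5 ≈ 26.800)
√(y(-21, (-3)²) + I) = √(((-3)² + (-21)²) + 134/5) = √((9 + 441) + 134/5) = √(450 + 134/5) = √(2384/5) = 4*√745/5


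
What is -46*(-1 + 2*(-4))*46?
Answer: 19044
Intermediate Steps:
-46*(-1 + 2*(-4))*46 = -46*(-1 - 8)*46 = -46*(-9)*46 = 414*46 = 19044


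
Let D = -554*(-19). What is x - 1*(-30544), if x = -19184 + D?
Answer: 21886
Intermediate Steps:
D = 10526
x = -8658 (x = -19184 + 10526 = -8658)
x - 1*(-30544) = -8658 - 1*(-30544) = -8658 + 30544 = 21886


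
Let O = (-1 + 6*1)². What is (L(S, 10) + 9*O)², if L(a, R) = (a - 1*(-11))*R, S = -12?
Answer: 46225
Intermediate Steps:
O = 25 (O = (-1 + 6)² = 5² = 25)
L(a, R) = R*(11 + a) (L(a, R) = (a + 11)*R = (11 + a)*R = R*(11 + a))
(L(S, 10) + 9*O)² = (10*(11 - 12) + 9*25)² = (10*(-1) + 225)² = (-10 + 225)² = 215² = 46225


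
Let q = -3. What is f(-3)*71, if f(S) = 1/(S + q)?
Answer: -71/6 ≈ -11.833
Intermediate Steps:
f(S) = 1/(-3 + S) (f(S) = 1/(S - 3) = 1/(-3 + S))
f(-3)*71 = 71/(-3 - 3) = 71/(-6) = -⅙*71 = -71/6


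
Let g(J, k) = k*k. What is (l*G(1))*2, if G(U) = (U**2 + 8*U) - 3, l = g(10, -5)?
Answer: 300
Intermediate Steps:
g(J, k) = k**2
l = 25 (l = (-5)**2 = 25)
G(U) = -3 + U**2 + 8*U
(l*G(1))*2 = (25*(-3 + 1**2 + 8*1))*2 = (25*(-3 + 1 + 8))*2 = (25*6)*2 = 150*2 = 300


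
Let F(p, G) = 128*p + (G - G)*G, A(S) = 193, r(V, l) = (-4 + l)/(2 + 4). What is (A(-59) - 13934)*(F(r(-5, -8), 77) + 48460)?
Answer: -662371164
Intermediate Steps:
r(V, l) = -2/3 + l/6 (r(V, l) = (-4 + l)/6 = (-4 + l)*(1/6) = -2/3 + l/6)
F(p, G) = 128*p (F(p, G) = 128*p + 0*G = 128*p + 0 = 128*p)
(A(-59) - 13934)*(F(r(-5, -8), 77) + 48460) = (193 - 13934)*(128*(-2/3 + (1/6)*(-8)) + 48460) = -13741*(128*(-2/3 - 4/3) + 48460) = -13741*(128*(-2) + 48460) = -13741*(-256 + 48460) = -13741*48204 = -662371164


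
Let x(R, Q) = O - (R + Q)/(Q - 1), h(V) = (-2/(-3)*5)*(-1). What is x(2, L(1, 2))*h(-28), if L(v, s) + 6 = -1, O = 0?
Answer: 25/12 ≈ 2.0833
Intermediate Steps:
h(V) = -10/3 (h(V) = (-2*(-⅓)*5)*(-1) = ((⅔)*5)*(-1) = (10/3)*(-1) = -10/3)
L(v, s) = -7 (L(v, s) = -6 - 1 = -7)
x(R, Q) = -(Q + R)/(-1 + Q) (x(R, Q) = 0 - (R + Q)/(Q - 1) = 0 - (Q + R)/(-1 + Q) = -(Q + R)/(-1 + Q))
x(2, L(1, 2))*h(-28) = ((-1*(-7) - 1*2)/(-1 - 7))*(-10/3) = ((7 - 2)/(-8))*(-10/3) = -⅛*5*(-10/3) = -5/8*(-10/3) = 25/12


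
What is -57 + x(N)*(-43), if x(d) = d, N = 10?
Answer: -487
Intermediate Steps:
-57 + x(N)*(-43) = -57 + 10*(-43) = -57 - 430 = -487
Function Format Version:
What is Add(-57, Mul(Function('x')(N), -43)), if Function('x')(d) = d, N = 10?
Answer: -487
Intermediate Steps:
Add(-57, Mul(Function('x')(N), -43)) = Add(-57, Mul(10, -43)) = Add(-57, -430) = -487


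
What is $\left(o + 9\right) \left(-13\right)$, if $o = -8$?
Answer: $-13$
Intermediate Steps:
$\left(o + 9\right) \left(-13\right) = \left(-8 + 9\right) \left(-13\right) = 1 \left(-13\right) = -13$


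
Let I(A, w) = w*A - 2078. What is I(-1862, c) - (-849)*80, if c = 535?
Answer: -930328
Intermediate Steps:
I(A, w) = -2078 + A*w (I(A, w) = A*w - 2078 = -2078 + A*w)
I(-1862, c) - (-849)*80 = (-2078 - 1862*535) - (-849)*80 = (-2078 - 996170) - 1*(-67920) = -998248 + 67920 = -930328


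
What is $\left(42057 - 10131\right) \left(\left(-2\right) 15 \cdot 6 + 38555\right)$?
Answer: $1225160250$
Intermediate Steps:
$\left(42057 - 10131\right) \left(\left(-2\right) 15 \cdot 6 + 38555\right) = \left(42057 - 10131\right) \left(\left(-30\right) 6 + 38555\right) = 31926 \left(-180 + 38555\right) = 31926 \cdot 38375 = 1225160250$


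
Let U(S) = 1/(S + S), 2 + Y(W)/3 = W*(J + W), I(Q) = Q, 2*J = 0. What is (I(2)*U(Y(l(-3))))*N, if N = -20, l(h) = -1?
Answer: 20/3 ≈ 6.6667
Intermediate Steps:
J = 0 (J = (½)*0 = 0)
Y(W) = -6 + 3*W² (Y(W) = -6 + 3*(W*(0 + W)) = -6 + 3*(W*W) = -6 + 3*W²)
U(S) = 1/(2*S)
(I(2)*U(Y(l(-3))))*N = (2*(1/(2*(-6 + 3*(-1)²))))*(-20) = (2*(1/(2*(-6 + 3*1))))*(-20) = (2*(1/(2*(-6 + 3))))*(-20) = (2*((½)/(-3)))*(-20) = (2*((½)*(-⅓)))*(-20) = (2*(-⅙))*(-20) = -⅓*(-20) = 20/3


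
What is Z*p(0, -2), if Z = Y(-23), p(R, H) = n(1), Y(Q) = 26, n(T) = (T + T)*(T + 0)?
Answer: 52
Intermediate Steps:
n(T) = 2*T² (n(T) = (2*T)*T = 2*T²)
p(R, H) = 2 (p(R, H) = 2*1² = 2*1 = 2)
Z = 26
Z*p(0, -2) = 26*2 = 52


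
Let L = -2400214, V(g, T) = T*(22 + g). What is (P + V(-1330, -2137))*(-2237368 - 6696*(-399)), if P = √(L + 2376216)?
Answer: 1214054249856 + 5646368*I*√142 ≈ 1.2141e+12 + 6.7284e+7*I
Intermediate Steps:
P = 13*I*√142 (P = √(-2400214 + 2376216) = √(-23998) = 13*I*√142 ≈ 154.91*I)
(P + V(-1330, -2137))*(-2237368 - 6696*(-399)) = (13*I*√142 - 2137*(22 - 1330))*(-2237368 - 6696*(-399)) = (13*I*√142 - 2137*(-1308))*(-2237368 + 2671704) = (13*I*√142 + 2795196)*434336 = (2795196 + 13*I*√142)*434336 = 1214054249856 + 5646368*I*√142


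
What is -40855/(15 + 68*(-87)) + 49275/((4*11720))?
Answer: 441210835/55327776 ≈ 7.9745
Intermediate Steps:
-40855/(15 + 68*(-87)) + 49275/((4*11720)) = -40855/(15 - 5916) + 49275/46880 = -40855/(-5901) + 49275*(1/46880) = -40855*(-1/5901) + 9855/9376 = 40855/5901 + 9855/9376 = 441210835/55327776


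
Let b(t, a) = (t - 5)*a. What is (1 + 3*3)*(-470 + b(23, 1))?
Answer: -4520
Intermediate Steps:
b(t, a) = a*(-5 + t) (b(t, a) = (-5 + t)*a = a*(-5 + t))
(1 + 3*3)*(-470 + b(23, 1)) = (1 + 3*3)*(-470 + 1*(-5 + 23)) = (1 + 9)*(-470 + 1*18) = 10*(-470 + 18) = 10*(-452) = -4520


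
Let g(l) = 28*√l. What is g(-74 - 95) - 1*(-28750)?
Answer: 28750 + 364*I ≈ 28750.0 + 364.0*I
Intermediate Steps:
g(-74 - 95) - 1*(-28750) = 28*√(-74 - 95) - 1*(-28750) = 28*√(-169) + 28750 = 28*(13*I) + 28750 = 364*I + 28750 = 28750 + 364*I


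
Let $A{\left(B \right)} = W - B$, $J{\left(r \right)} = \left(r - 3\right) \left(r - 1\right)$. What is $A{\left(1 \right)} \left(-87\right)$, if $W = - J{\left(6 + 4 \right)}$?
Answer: $5568$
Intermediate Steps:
$J{\left(r \right)} = \left(-1 + r\right) \left(-3 + r\right)$ ($J{\left(r \right)} = \left(-3 + r\right) \left(-1 + r\right) = \left(-1 + r\right) \left(-3 + r\right)$)
$W = -63$ ($W = - (3 + \left(6 + 4\right)^{2} - 4 \left(6 + 4\right)) = - (3 + 10^{2} - 40) = - (3 + 100 - 40) = \left(-1\right) 63 = -63$)
$A{\left(B \right)} = -63 - B$
$A{\left(1 \right)} \left(-87\right) = \left(-63 - 1\right) \left(-87\right) = \left(-64\right) \left(-87\right) = 5568$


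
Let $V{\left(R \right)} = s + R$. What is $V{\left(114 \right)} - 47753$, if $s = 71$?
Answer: $-47568$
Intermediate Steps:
$V{\left(R \right)} = 71 + R$
$V{\left(114 \right)} - 47753 = \left(71 + 114\right) - 47753 = 185 - 47753 = -47568$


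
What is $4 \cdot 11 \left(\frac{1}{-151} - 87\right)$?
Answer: $- \frac{578072}{151} \approx -3828.3$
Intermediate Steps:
$4 \cdot 11 \left(\frac{1}{-151} - 87\right) = 44 \left(- \frac{1}{151} - 87\right) = 44 \left(- \frac{13138}{151}\right) = - \frac{578072}{151}$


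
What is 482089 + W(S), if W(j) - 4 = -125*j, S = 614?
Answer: 405343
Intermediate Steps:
W(j) = 4 - 125*j
482089 + W(S) = 482089 + (4 - 125*614) = 482089 + (4 - 76750) = 482089 - 76746 = 405343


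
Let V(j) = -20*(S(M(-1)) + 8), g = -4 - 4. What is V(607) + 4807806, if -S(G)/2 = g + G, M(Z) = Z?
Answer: 4807286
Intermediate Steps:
g = -8
S(G) = 16 - 2*G (S(G) = -2*(-8 + G) = 16 - 2*G)
V(j) = -520 (V(j) = -20*((16 - 2*(-1)) + 8) = -20*((16 + 2) + 8) = -20*(18 + 8) = -20*26 = -520)
V(607) + 4807806 = -520 + 4807806 = 4807286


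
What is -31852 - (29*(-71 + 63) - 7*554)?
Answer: -27742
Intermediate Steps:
-31852 - (29*(-71 + 63) - 7*554) = -31852 - (29*(-8) - 1*3878) = -31852 - (-232 - 3878) = -31852 - 1*(-4110) = -31852 + 4110 = -27742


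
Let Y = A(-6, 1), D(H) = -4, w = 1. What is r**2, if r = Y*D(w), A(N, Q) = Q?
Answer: 16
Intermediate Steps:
Y = 1
r = -4 (r = 1*(-4) = -4)
r**2 = (-4)**2 = 16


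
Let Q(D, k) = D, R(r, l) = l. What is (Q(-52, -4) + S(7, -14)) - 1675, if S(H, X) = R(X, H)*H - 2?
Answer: -1680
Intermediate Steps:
S(H, X) = -2 + H**2 (S(H, X) = H*H - 2 = H**2 - 2 = -2 + H**2)
(Q(-52, -4) + S(7, -14)) - 1675 = (-52 + (-2 + 7**2)) - 1675 = (-52 + (-2 + 49)) - 1675 = (-52 + 47) - 1675 = -5 - 1675 = -1680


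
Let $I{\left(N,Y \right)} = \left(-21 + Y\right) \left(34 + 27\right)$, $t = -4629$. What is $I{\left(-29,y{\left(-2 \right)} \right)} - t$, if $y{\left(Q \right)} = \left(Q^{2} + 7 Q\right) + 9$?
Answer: $3287$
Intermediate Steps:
$y{\left(Q \right)} = 9 + Q^{2} + 7 Q$
$I{\left(N,Y \right)} = -1281 + 61 Y$ ($I{\left(N,Y \right)} = \left(-21 + Y\right) 61 = -1281 + 61 Y$)
$I{\left(-29,y{\left(-2 \right)} \right)} - t = \left(-1281 + 61 \left(9 + \left(-2\right)^{2} + 7 \left(-2\right)\right)\right) - -4629 = \left(-1281 + 61 \left(9 + 4 - 14\right)\right) + 4629 = \left(-1281 + 61 \left(-1\right)\right) + 4629 = \left(-1281 - 61\right) + 4629 = -1342 + 4629 = 3287$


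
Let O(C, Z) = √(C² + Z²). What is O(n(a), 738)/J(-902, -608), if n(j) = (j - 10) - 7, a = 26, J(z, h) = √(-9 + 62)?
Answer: 45*√14257/53 ≈ 101.38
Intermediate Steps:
J(z, h) = √53
n(j) = -17 + j (n(j) = (-10 + j) - 7 = -17 + j)
O(n(a), 738)/J(-902, -608) = √((-17 + 26)² + 738²)/(√53) = √(9² + 544644)*(√53/53) = √(81 + 544644)*(√53/53) = √544725*(√53/53) = (45*√269)*(√53/53) = 45*√14257/53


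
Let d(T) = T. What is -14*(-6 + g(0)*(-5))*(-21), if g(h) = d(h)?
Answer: -1764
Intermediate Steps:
g(h) = h
-14*(-6 + g(0)*(-5))*(-21) = -14*(-6 + 0*(-5))*(-21) = -14*(-6 + 0)*(-21) = -14*(-6)*(-21) = 84*(-21) = -1764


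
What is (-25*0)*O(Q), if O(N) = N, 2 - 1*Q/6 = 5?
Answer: 0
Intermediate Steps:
Q = -18 (Q = 12 - 6*5 = 12 - 30 = -18)
(-25*0)*O(Q) = -25*0*(-18) = 0*(-18) = 0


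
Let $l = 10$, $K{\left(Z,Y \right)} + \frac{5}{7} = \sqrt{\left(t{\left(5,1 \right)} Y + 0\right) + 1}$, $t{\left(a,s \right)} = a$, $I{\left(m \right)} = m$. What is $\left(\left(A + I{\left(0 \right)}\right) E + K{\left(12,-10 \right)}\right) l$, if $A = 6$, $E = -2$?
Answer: $- \frac{890}{7} + 70 i \approx -127.14 + 70.0 i$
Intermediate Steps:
$K{\left(Z,Y \right)} = - \frac{5}{7} + \sqrt{1 + 5 Y}$ ($K{\left(Z,Y \right)} = - \frac{5}{7} + \sqrt{\left(5 Y + 0\right) + 1} = - \frac{5}{7} + \sqrt{5 Y + 1} = - \frac{5}{7} + \sqrt{1 + 5 Y}$)
$\left(\left(A + I{\left(0 \right)}\right) E + K{\left(12,-10 \right)}\right) l = \left(\left(6 + 0\right) \left(-2\right) - \left(\frac{5}{7} - \sqrt{1 + 5 \left(-10\right)}\right)\right) 10 = \left(6 \left(-2\right) - \left(\frac{5}{7} - \sqrt{1 - 50}\right)\right) 10 = \left(-12 - \left(\frac{5}{7} - \sqrt{-49}\right)\right) 10 = \left(-12 - \left(\frac{5}{7} - 7 i\right)\right) 10 = \left(- \frac{89}{7} + 7 i\right) 10 = - \frac{890}{7} + 70 i$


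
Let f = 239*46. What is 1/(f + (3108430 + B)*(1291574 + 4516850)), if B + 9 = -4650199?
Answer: -1/8955300326878 ≈ -1.1167e-13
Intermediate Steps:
B = -4650208 (B = -9 - 4650199 = -4650208)
f = 10994
1/(f + (3108430 + B)*(1291574 + 4516850)) = 1/(10994 + (3108430 - 4650208)*(1291574 + 4516850)) = 1/(10994 - 1541778*5808424) = 1/(10994 - 8955300337872) = 1/(-8955300326878) = -1/8955300326878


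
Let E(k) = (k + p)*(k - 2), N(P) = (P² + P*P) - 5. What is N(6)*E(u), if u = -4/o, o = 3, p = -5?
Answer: 12730/9 ≈ 1414.4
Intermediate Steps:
N(P) = -5 + 2*P² (N(P) = (P² + P²) - 5 = 2*P² - 5 = -5 + 2*P²)
u = -4/3 ≈ -1.3333
E(k) = (-5 + k)*(-2 + k) (E(k) = (k - 5)*(k - 2) = (-5 + k)*(-2 + k))
N(6)*E(u) = (-5 + 2*6²)*(10 + (-4/3)² - 7*(-4/3)) = (-5 + 2*36)*(10 + 16/9 + 28/3) = (-5 + 72)*(190/9) = 67*(190/9) = 12730/9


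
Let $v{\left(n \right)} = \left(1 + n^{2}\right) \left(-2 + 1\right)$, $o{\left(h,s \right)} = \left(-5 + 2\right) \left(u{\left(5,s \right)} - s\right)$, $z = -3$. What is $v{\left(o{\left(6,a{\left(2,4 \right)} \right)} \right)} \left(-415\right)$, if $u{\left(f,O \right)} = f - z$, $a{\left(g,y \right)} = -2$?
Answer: $373915$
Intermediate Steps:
$u{\left(f,O \right)} = 3 + f$ ($u{\left(f,O \right)} = f - -3 = f + 3 = 3 + f$)
$o{\left(h,s \right)} = -24 + 3 s$ ($o{\left(h,s \right)} = \left(-5 + 2\right) \left(\left(3 + 5\right) - s\right) = - 3 \left(8 - s\right) = -24 + 3 s$)
$v{\left(n \right)} = -1 - n^{2}$ ($v{\left(n \right)} = \left(1 + n^{2}\right) \left(-1\right) = -1 - n^{2}$)
$v{\left(o{\left(6,a{\left(2,4 \right)} \right)} \right)} \left(-415\right) = \left(-1 - \left(-24 + 3 \left(-2\right)\right)^{2}\right) \left(-415\right) = \left(-1 - \left(-24 - 6\right)^{2}\right) \left(-415\right) = \left(-1 - \left(-30\right)^{2}\right) \left(-415\right) = \left(-1 - 900\right) \left(-415\right) = \left(-901\right) \left(-415\right) = 373915$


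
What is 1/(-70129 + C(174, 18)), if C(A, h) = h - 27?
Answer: -1/70138 ≈ -1.4258e-5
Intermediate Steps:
C(A, h) = -27 + h
1/(-70129 + C(174, 18)) = 1/(-70129 + (-27 + 18)) = 1/(-70129 - 9) = 1/(-70138) = -1/70138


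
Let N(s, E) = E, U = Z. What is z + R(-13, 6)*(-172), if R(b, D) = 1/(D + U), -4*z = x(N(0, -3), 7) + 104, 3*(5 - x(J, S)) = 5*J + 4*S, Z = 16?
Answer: -2243/66 ≈ -33.985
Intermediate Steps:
U = 16
x(J, S) = 5 - 5*J/3 - 4*S/3 (x(J, S) = 5 - (5*J + 4*S)/3 = 5 - (4*S + 5*J)/3 = 5 + (-5*J/3 - 4*S/3) = 5 - 5*J/3 - 4*S/3)
z = -157/6 (z = -((5 - 5/3*(-3) - 4/3*7) + 104)/4 = -((5 + 5 - 28/3) + 104)/4 = -(⅔ + 104)/4 = -¼*314/3 = -157/6 ≈ -26.167)
R(b, D) = 1/(16 + D) (R(b, D) = 1/(D + 16) = 1/(16 + D))
z + R(-13, 6)*(-172) = -157/6 - 172/(16 + 6) = -157/6 - 172/22 = -157/6 + (1/22)*(-172) = -157/6 - 86/11 = -2243/66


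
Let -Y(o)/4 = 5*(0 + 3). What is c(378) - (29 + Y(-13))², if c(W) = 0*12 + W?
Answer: -583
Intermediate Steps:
Y(o) = -60 (Y(o) = -20*(0 + 3) = -20*3 = -4*15 = -60)
c(W) = W (c(W) = 0 + W = W)
c(378) - (29 + Y(-13))² = 378 - (29 - 60)² = 378 - 1*(-31)² = 378 - 1*961 = 378 - 961 = -583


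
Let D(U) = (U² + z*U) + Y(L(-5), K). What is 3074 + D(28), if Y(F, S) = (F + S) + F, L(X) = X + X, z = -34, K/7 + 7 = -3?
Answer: 2816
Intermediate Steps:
K = -70 (K = -49 + 7*(-3) = -49 - 21 = -70)
L(X) = 2*X
Y(F, S) = S + 2*F
D(U) = -90 + U² - 34*U (D(U) = (U² - 34*U) + (-70 + 2*(2*(-5))) = (U² - 34*U) + (-70 + 2*(-10)) = (U² - 34*U) + (-70 - 20) = (U² - 34*U) - 90 = -90 + U² - 34*U)
3074 + D(28) = 3074 + (-90 + 28² - 34*28) = 3074 + (-90 + 784 - 952) = 3074 - 258 = 2816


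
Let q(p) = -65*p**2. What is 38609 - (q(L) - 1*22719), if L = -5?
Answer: 62953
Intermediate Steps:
38609 - (q(L) - 1*22719) = 38609 - (-65*(-5)**2 - 1*22719) = 38609 - (-65*25 - 22719) = 38609 - (-1625 - 22719) = 38609 - 1*(-24344) = 38609 + 24344 = 62953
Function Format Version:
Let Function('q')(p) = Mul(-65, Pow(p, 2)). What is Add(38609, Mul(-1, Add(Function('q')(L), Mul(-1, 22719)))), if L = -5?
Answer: 62953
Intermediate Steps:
Add(38609, Mul(-1, Add(Function('q')(L), Mul(-1, 22719)))) = Add(38609, Mul(-1, Add(Mul(-65, Pow(-5, 2)), Mul(-1, 22719)))) = Add(38609, Mul(-1, Add(Mul(-65, 25), -22719))) = Add(38609, Mul(-1, Add(-1625, -22719))) = Add(38609, Mul(-1, -24344)) = Add(38609, 24344) = 62953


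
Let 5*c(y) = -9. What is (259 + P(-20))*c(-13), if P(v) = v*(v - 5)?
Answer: -6831/5 ≈ -1366.2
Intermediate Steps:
c(y) = -9/5 (c(y) = (⅕)*(-9) = -9/5)
P(v) = v*(-5 + v)
(259 + P(-20))*c(-13) = (259 - 20*(-5 - 20))*(-9/5) = (259 - 20*(-25))*(-9/5) = (259 + 500)*(-9/5) = 759*(-9/5) = -6831/5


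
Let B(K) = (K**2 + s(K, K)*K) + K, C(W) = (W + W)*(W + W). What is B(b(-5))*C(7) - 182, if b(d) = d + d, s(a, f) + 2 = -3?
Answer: 27258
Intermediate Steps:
s(a, f) = -5 (s(a, f) = -2 - 3 = -5)
b(d) = 2*d
C(W) = 4*W**2 (C(W) = (2*W)*(2*W) = 4*W**2)
B(K) = K**2 - 4*K (B(K) = (K**2 - 5*K) + K = K**2 - 4*K)
B(b(-5))*C(7) - 182 = ((2*(-5))*(-4 + 2*(-5)))*(4*7**2) - 182 = (-10*(-4 - 10))*(4*49) - 182 = -10*(-14)*196 - 182 = 140*196 - 182 = 27440 - 182 = 27258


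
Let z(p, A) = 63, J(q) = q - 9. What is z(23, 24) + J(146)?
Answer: 200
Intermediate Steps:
J(q) = -9 + q
z(23, 24) + J(146) = 63 + (-9 + 146) = 63 + 137 = 200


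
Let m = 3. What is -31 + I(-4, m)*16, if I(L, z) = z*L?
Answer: -223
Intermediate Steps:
I(L, z) = L*z
-31 + I(-4, m)*16 = -31 - 4*3*16 = -31 - 12*16 = -31 - 192 = -223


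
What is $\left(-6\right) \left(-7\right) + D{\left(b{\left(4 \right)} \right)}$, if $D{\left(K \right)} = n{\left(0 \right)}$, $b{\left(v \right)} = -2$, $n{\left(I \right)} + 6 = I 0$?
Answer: $36$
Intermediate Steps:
$n{\left(I \right)} = -6$ ($n{\left(I \right)} = -6 + I 0 = -6 + 0 = -6$)
$D{\left(K \right)} = -6$
$\left(-6\right) \left(-7\right) + D{\left(b{\left(4 \right)} \right)} = \left(-6\right) \left(-7\right) - 6 = 42 - 6 = 36$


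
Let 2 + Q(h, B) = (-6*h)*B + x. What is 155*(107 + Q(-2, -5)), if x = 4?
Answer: 7595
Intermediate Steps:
Q(h, B) = 2 - 6*B*h (Q(h, B) = -2 + ((-6*h)*B + 4) = -2 + (-6*B*h + 4) = -2 + (4 - 6*B*h) = 2 - 6*B*h)
155*(107 + Q(-2, -5)) = 155*(107 + (2 - 6*(-5)*(-2))) = 155*(107 + (2 - 60)) = 155*(107 - 58) = 155*49 = 7595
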